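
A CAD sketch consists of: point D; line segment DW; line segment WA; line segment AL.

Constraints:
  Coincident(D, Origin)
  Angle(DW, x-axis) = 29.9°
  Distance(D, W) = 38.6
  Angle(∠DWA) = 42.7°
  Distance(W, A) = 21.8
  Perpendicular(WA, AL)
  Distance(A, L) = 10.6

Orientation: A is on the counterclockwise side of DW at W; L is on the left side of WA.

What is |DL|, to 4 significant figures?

16.90

D is at the origin; DW runs at 29.9° with length 38.6, so W = 38.6·(cos 29.9°, sin 29.9°) = (33.46, 19.24). ∠DWA = 42.7°, so WA runs at 29.9° + (180° − 42.7°) = 167.2° from the x-axis; with |WA| = 21.8, A = W + 21.8·(cos 167.2°, sin 167.2°) = (12.20, 24.07). WA ⟂ AL; with |AL| = 10.6 on the left of WA, L = A + 10.6·(-0.2215, -0.9751) = (9.856, 13.73). Then |DL| = |L − D| = 16.90.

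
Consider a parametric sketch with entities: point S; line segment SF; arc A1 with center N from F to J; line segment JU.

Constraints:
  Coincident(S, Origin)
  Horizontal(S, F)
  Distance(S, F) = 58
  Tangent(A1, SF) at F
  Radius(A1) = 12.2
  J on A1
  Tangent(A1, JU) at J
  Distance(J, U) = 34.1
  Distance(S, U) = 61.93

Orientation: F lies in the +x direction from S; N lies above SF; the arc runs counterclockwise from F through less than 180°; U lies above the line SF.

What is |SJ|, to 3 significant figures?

69.8

S is at the origin; S and F share the same y with |SF| = 58.0 and F on the +x side, so F = (58.0, 0.00). Tangency of A1 to SF means the radius NF is perpendicular to SF, so N = F + (0, 12.2) = (58.0, 12.2). Since NJ ⟂ JU (tangency), |NU| = √(12.2² + 34.1²) = 36.2 regardless of where J sits on A1. So U lies on both circle(S, 61.93) and circle(N, 36.2); the above-SF intersection is U = (42.6, 45.0). J is the foot of the tangent from U: J = (66.6, 20.8).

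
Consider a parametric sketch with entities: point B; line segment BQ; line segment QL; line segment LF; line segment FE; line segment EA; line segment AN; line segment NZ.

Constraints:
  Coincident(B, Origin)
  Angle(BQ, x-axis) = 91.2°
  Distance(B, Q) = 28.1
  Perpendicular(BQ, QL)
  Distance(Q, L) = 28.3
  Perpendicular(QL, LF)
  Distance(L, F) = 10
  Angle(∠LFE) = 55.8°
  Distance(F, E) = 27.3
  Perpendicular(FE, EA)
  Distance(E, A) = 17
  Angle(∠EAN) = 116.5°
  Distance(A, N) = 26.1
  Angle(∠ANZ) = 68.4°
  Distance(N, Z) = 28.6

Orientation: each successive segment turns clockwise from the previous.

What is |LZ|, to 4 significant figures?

9.107

∠EAN = 116.5° gives AN at -6.500° from the x-axis; with |AN| = 26.1, N = (40.21, 44.86). ∠ANZ = 68.4° gives NZ at -118.1° from the x-axis; with |NZ| = 28.6, Z = (26.74, 19.63). Then |LZ| = |Z − L| = 9.107.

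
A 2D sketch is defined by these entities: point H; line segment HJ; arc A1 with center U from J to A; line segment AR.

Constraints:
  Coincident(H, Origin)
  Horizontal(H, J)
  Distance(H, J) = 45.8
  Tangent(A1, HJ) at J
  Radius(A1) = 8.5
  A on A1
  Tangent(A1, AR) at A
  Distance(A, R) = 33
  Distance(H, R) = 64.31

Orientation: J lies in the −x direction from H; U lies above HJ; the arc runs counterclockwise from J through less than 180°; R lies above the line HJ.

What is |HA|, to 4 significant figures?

39.37

Checks: ∠(UJ, JH) = 90.00° ✓; |UJ| = 8.500 ✓; |UA| = 8.500 ✓; ∠(UA, AR) = 90.00° ✓; |AR| = 33.00 ✓; |HR| = 64.31 ✓.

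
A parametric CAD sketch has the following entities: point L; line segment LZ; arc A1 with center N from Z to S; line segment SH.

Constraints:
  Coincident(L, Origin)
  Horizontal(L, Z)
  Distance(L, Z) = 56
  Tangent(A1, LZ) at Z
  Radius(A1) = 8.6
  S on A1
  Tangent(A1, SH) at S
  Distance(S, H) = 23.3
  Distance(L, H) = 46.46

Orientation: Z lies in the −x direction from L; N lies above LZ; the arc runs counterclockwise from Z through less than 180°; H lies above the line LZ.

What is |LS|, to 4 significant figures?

48.45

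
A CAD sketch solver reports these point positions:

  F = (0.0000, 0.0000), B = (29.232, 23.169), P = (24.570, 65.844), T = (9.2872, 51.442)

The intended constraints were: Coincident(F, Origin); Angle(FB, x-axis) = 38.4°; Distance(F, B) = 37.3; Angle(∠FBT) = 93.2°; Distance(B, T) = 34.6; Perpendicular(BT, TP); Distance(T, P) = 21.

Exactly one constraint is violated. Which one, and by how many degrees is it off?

Perpendicular(BT, TP) — off by 8.10°.

F = (0.00, 0.00) ✓; FB at 38.40° ✓; |FB| = 37.30 ✓; ∠FBT = 93.20° ✓; |BT| = 34.60 ✓; ∠(BT, TP) = 81.90° ✗; |TP| = 21.00 ✓.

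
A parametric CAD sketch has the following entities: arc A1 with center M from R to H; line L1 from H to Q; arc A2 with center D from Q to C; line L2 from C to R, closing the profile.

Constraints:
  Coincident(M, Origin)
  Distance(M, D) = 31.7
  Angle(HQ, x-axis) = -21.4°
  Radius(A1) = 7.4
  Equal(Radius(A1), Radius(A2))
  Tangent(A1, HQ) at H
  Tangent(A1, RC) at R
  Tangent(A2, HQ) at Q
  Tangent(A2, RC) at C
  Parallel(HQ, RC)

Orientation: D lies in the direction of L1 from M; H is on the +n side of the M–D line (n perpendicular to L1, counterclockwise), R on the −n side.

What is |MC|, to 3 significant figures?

32.6

Tangency of A1 to both parallel lines with radius 7.4 puts H and R at M ± 7.4·n: H = (2.70, 6.89), R = (-2.70, -6.89). Equal radii place Q and C the same way about D: Q = D + 7.4·n = (32.2, -4.68), C = D − 7.4·n = (26.8, -18.5). Then |MC| = |C − M| = 32.6.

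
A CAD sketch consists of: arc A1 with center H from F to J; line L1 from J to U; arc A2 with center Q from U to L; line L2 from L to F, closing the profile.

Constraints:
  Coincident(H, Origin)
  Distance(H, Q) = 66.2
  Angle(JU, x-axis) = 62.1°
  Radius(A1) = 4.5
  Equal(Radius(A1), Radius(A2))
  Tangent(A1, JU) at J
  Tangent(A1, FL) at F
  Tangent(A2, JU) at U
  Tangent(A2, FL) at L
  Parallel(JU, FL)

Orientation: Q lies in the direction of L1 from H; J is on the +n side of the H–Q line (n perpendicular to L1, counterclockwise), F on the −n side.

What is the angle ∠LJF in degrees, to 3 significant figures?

82.3°

Tangency of A1 to both parallel lines with radius 4.5 puts J and F at H ± 4.5·n: J = (-3.98, 2.11), F = (3.98, -2.11). Equal radii place U and L the same way about Q: U = Q + 4.5·n = (27.0, 60.6), L = Q − 4.5·n = (35.0, 56.4). Then cos ∠LJF = JL·JF / (|JL||JF|), giving 82.3°.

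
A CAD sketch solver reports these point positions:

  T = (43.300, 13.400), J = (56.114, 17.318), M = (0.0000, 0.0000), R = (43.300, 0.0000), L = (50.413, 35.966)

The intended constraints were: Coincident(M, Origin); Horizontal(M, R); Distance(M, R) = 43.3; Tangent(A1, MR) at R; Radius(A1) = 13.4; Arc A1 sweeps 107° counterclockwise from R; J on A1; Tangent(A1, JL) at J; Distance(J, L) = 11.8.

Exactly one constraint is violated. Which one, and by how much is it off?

Distance(J, L) = 11.8 — off by 7.70.

M = (0.00, 0.00) ✓; M.y = 0.00, R.y = 0.00 ✓; |MR| = 43.30 ✓; ∠(TR, RM) = 90.00° ✓; |TR| = 13.40 ✓; bearing(T→J) − bearing(T→R) = 107.0° ✓; |TJ| = 13.40 ✓; ∠(TJ, JL) = 90.00° ✓; |JL| = 19.50 ✗.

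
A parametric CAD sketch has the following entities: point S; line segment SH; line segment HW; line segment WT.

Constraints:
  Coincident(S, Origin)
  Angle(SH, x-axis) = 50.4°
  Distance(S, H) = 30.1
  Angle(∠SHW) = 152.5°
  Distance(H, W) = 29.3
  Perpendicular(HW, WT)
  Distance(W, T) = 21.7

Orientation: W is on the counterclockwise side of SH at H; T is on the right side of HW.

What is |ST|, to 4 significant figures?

66.36

S is at the origin; SH runs at 50.4° with length 30.1, so H = 30.1·(cos 50.4°, sin 50.4°) = (19.19, 23.19). ∠SHW = 152.5°, so HW runs at 50.4° + (180° − 152.5°) = 77.90° from the x-axis; with |HW| = 29.3, W = H + 29.3·(cos 77.90°, sin 77.90°) = (25.33, 51.84). HW ⟂ WT; with |WT| = 21.7 on the right of HW, T = W + 21.7·(0.9778, -0.2096) = (46.55, 47.29). Then |ST| = |T − S| = 66.36.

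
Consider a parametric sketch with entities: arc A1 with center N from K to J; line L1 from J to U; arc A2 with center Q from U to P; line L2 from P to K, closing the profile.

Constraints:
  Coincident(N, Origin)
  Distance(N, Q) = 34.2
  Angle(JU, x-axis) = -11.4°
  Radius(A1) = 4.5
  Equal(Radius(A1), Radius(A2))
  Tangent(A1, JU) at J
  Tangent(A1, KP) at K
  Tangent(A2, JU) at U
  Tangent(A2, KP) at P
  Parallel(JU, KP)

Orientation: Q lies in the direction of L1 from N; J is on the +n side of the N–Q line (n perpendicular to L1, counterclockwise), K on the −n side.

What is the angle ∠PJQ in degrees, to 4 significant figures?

7.248°

Tangency of A1 to both parallel lines with radius 4.5 puts J and K at N ± 4.5·n: J = (0.8895, 4.411), K = (-0.8895, -4.411). Equal radii place U and P the same way about Q: U = Q + 4.5·n = (34.41, -2.349), P = Q − 4.5·n = (32.64, -11.17). Then cos ∠PJQ = JP·JQ / (|JP||JQ|), giving 7.248°.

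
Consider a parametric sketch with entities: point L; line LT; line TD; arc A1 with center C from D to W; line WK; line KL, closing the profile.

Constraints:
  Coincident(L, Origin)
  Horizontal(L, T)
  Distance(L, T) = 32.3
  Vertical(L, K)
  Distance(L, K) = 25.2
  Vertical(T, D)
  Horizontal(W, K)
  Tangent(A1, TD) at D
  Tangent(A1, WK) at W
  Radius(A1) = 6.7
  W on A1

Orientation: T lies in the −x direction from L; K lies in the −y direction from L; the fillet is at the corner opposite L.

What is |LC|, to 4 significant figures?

31.58

LK is vertical with |LK| = 25.2 and K on the −y side, so K = (0.000, -25.20). The virtual corner opposite L is at (-32.30, -25.20). The tangent condition forces CD to be normal to TD and tangency of A1 to WK means the radius CW is perpendicular to WK, with radius 6.7, so the center C sits 6.7 in from both sides at C = (-25.60, -18.50). Then |LC| = |C − L| = 31.58.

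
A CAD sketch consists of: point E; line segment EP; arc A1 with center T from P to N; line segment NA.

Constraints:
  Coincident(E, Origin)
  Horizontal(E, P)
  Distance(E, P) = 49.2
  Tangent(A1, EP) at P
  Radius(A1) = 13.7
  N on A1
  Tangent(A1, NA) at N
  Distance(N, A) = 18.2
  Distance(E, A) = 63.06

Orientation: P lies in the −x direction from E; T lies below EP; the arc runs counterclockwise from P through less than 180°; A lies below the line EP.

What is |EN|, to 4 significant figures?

64.37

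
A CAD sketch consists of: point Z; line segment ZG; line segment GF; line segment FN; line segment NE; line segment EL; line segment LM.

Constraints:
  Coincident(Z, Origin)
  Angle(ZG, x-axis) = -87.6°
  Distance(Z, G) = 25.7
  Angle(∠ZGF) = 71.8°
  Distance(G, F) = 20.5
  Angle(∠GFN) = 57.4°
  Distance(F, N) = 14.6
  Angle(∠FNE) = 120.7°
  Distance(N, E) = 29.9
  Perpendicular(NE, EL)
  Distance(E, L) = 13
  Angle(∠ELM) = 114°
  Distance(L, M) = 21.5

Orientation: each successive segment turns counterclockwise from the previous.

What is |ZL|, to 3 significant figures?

36.0

Z is at the origin; ZG runs at -87.6° with length 25.7, so G = (1.08, -25.7). ∠ZGF = 71.8° gives GF at 20.6° from the x-axis; with |GF| = 20.5, F = (20.3, -18.5). ∠GFN = 57.4° gives FN at 143° from the x-axis; with |FN| = 14.6, N = (8.57, -9.72). ∠FNE = 120.7° gives NE at -157° from the x-axis; with |NE| = 29.9, E = (-19.0, -21.2). The perpendicularity gives EL at right angles to NE, so EL runs at -67.5°; with |EL| = 13.0, L = (-14.1, -33.2). Then |ZL| = |L − Z| = 36.0.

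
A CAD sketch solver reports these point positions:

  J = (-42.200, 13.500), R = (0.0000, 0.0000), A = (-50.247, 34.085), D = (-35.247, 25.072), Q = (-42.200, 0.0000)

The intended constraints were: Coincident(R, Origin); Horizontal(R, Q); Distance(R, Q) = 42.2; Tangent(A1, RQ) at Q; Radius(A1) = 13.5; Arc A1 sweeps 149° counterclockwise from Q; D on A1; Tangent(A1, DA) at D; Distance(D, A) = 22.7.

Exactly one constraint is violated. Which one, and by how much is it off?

Distance(D, A) = 22.7 — off by 5.20.

R = (0.00, 0.00) ✓; R.y = 0.00, Q.y = 0.00 ✓; |RQ| = 42.20 ✓; ∠(JQ, QR) = 90.00° ✓; |JQ| = 13.50 ✓; bearing(J→D) − bearing(J→Q) = 149.0° ✓; |JD| = 13.50 ✓; ∠(JD, DA) = 90.00° ✓; |DA| = 17.50 ✗.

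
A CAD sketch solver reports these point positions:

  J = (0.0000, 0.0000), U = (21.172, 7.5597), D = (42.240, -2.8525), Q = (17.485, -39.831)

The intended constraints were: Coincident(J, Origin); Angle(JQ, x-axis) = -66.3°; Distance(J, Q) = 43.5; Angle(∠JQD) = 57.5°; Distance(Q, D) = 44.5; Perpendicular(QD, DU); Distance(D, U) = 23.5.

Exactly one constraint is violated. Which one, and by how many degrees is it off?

Perpendicular(QD, DU) — off by 7.50°.

J = (0.00, 0.00) ✓; JQ at -66.30° ✓; |JQ| = 43.50 ✓; ∠JQD = 57.50° ✓; |QD| = 44.50 ✓; ∠(QD, DU) = 97.50° ✗; |DU| = 23.50 ✓.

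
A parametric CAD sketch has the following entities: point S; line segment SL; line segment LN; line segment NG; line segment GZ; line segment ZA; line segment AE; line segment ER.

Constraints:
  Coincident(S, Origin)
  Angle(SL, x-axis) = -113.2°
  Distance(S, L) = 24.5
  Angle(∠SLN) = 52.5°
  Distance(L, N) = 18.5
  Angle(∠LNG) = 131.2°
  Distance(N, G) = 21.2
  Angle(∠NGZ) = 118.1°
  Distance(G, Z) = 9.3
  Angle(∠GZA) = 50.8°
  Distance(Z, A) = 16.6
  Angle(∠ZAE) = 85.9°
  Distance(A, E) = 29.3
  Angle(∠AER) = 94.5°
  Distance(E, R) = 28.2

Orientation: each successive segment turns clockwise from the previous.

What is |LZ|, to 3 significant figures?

38.2

∠LNG = 131.2° gives NG at 70.5° from the x-axis; with |NG| = 21.2, G = (-11.6, 13.6). ∠NGZ = 118.1° gives GZ at 8.60° from the x-axis; with |GZ| = 9.3, Z = (-2.43, 15.0). Then |LZ| = |Z − L| = 38.2.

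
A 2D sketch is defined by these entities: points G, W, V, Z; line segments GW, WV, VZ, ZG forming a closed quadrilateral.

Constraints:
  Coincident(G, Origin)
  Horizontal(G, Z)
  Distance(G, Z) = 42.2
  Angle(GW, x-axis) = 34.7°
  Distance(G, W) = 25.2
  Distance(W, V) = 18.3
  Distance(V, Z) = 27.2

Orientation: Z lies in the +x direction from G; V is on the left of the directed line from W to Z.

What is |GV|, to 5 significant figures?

43.452

Checks: |WV| = 18.30 ✓; |VZ| = 27.20 ✓.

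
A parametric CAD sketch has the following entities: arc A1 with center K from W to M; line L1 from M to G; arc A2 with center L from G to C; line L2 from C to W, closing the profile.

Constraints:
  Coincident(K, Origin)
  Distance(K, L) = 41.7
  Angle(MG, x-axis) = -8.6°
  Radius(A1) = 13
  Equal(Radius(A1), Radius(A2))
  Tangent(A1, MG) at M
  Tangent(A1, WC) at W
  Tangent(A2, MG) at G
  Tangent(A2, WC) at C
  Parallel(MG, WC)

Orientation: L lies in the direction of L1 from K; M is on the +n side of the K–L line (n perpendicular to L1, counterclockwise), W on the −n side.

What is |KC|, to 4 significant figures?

43.68

Tangency of A1 to both parallel lines with radius 13.0 puts M and W at K ± 13.0·n: M = (1.944, 12.85), W = (-1.944, -12.85). Equal radii place G and C the same way about L: G = L + 13.0·n = (43.18, 6.618), C = L − 13.0·n = (39.29, -19.09). Then |KC| = |C − K| = 43.68.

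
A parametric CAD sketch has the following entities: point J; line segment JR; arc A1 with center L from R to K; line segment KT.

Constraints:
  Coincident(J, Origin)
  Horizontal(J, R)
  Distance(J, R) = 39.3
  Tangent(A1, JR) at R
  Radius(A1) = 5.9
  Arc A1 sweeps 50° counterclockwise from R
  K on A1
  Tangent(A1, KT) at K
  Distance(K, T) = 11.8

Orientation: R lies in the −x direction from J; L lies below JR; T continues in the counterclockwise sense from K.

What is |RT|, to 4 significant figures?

16.46

On A1, R sits at bearing 90° from L; a 50° counterclockwise sweep puts K at bearing 140°, so K = L + 5.9·(cos 140°, sin 140°) = (-43.82, -2.108). Since A1 is tangent to KT there, LK ⟂ KT, so KT runs along (−sin 140°, cos 140°); with |KT| = 11.8, T = (-51.40, -11.15). Then |RT| = |T − R| = 16.46.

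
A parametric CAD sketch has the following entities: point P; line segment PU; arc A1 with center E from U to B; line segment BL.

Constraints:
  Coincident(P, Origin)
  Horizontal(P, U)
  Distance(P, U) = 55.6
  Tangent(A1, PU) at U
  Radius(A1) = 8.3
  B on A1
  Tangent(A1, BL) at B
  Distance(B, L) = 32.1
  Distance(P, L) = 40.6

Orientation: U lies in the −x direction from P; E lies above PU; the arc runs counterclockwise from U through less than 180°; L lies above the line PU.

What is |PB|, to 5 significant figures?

49.201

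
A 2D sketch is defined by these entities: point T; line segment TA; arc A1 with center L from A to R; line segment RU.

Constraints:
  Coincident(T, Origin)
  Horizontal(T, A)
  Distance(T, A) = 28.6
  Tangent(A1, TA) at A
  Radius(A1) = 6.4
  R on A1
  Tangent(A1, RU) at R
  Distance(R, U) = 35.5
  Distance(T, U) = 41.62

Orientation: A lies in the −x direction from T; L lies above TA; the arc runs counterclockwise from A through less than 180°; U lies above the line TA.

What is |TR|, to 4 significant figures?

22.91

T is at the origin; T and A share the same y with |TA| = 28.6 and A on the −x side, so A = (-28.60, 0.000). A1 meets TA tangentially, so LA is at right angles to TA, so L = A + (0, 6.4) = (-28.60, 6.400). Since LR ⟂ RU (tangency), |LU| = √(6.4² + 35.5²) = 36.07 regardless of where R sits on A1. So U lies on both circle(T, 41.62) and circle(L, 36.07); the above-TA intersection is U = (-13.76, 39.28). R is the foot of the tangent from U: R = (-22.39, 4.844).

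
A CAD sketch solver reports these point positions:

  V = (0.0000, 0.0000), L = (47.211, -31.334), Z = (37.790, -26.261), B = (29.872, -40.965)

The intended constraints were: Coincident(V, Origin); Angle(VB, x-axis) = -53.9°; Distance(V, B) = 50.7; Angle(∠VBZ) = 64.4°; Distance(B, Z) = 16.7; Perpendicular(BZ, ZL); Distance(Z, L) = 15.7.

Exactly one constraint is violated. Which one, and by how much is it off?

Distance(Z, L) = 15.7 — off by 5.00.

V = (0.00, 0.00) ✓; VB at -53.90° ✓; |VB| = 50.70 ✓; ∠VBZ = 64.40° ✓; |BZ| = 16.70 ✓; ∠(BZ, ZL) = 90.00° ✓; |ZL| = 10.70 ✗.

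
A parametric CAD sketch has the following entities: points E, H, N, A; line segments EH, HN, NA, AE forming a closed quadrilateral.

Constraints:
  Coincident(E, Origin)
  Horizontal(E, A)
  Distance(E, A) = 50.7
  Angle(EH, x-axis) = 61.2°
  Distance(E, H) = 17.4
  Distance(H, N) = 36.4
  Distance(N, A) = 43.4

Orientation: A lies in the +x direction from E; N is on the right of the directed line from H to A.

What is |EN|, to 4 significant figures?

24.44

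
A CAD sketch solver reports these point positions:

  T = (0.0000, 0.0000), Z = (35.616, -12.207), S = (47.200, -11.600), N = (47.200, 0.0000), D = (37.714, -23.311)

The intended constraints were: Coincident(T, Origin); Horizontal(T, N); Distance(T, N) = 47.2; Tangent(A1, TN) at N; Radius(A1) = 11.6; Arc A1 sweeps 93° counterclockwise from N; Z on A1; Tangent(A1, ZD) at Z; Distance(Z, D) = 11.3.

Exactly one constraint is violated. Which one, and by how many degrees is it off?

Tangent(A1, ZD) at Z — off by 7.70°.

T = (0.00, 0.00) ✓; T.y = 0.00, N.y = 0.00 ✓; |TN| = 47.20 ✓; ∠(SN, NT) = 90.00° ✓; |SN| = 11.60 ✓; bearing(S→Z) − bearing(S→N) = 93.00° ✓; |SZ| = 11.60 ✓; ∠(SZ, ZD) = 82.30° ✗; |ZD| = 11.30 ✓.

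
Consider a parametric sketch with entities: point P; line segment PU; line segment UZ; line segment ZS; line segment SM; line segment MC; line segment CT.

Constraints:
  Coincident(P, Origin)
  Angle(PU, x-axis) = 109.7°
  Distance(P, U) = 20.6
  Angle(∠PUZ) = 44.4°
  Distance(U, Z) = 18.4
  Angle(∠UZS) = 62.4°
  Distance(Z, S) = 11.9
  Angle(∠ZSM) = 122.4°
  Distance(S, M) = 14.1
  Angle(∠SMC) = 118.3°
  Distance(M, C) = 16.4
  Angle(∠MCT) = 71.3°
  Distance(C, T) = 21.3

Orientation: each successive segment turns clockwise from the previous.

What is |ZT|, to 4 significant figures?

10.76

∠SMC = 118.3° gives MC at 97.20° from the x-axis; with |MC| = 16.4, C = (-15.17, 25.63). ∠MCT = 71.3° gives CT at -11.50° from the x-axis; with |CT| = 21.3, T = (5.704, 21.38). Then |ZT| = |T − Z| = 10.76.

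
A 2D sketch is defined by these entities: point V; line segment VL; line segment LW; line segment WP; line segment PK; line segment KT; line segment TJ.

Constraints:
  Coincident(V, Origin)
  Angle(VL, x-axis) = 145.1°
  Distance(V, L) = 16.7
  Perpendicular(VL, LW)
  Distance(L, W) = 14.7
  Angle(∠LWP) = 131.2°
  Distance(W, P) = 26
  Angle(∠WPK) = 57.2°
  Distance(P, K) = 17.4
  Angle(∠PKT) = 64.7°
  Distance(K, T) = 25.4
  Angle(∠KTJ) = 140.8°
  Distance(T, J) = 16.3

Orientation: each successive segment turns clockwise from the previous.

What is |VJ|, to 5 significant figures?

45.227

V is at the origin; VL runs at 145.1° with length 16.7, so L = (-13.697, 9.5548). VL is perpendicular to LW, so LW runs at 55.100°; with |LW| = 14.7, W = (-5.2860, 21.611). ∠LWP = 131.2° gives WP at 6.3000° from the x-axis; with |WP| = 26.0, P = (20.557, 24.464). ∠WPK = 57.2° gives PK at -116.50° from the x-axis; with |PK| = 17.4, K = (12.793, 8.8923). ∠PKT = 64.7° gives KT at 128.20° from the x-axis; with |KT| = 25.4, T = (-2.9144, 28.853). ∠KTJ = 140.8° gives TJ at 89.000° from the x-axis; with |TJ| = 16.3, J = (-2.6299, 45.151). Then |VJ| = |J − V| = 45.227.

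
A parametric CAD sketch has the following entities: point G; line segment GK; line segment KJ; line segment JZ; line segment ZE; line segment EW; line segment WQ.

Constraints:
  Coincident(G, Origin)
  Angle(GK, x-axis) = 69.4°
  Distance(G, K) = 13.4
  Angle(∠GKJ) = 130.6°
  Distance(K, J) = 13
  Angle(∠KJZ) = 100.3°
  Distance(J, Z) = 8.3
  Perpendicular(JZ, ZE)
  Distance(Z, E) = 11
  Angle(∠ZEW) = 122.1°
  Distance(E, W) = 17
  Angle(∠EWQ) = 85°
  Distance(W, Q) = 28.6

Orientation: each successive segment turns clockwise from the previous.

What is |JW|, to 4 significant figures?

20.94

The perpendicularity gives ZE at right angles to JZ, so ZE runs at -149.7°; with |ZE| = 11.0, E = (11.62, 4.273). ∠ZEW = 122.1° gives EW at 152.4° from the x-axis; with |EW| = 17.0, W = (-3.445, 12.15). Then |JW| = |W − J| = 20.94.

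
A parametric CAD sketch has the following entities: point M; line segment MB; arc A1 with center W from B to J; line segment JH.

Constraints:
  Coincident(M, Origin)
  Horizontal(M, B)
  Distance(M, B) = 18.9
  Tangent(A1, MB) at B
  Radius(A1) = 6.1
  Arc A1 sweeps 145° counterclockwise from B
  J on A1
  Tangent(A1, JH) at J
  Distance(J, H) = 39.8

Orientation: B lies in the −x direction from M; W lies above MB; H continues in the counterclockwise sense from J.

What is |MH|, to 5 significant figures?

58.781

M is at the origin; MB is horizontal with |MB| = 18.9 and B on the −x side, so B = (-18.900, 0.0000). A1 meets MB tangentially, so WB is at right angles to MB, so W = B + (0, 6.1) = (-18.900, 6.1000). On A1, B sits at bearing -90° from W; a 145° counterclockwise sweep puts J at bearing 55°, so J = W + 6.1·(cos 55°, sin 55°) = (-15.401, 11.097). The tangent condition forces WJ to be normal to JH, so JH runs along (−sin 55°, cos 55°); with |JH| = 39.8, H = (-48.003, 33.925). Then |MH| = |H − M| = 58.781.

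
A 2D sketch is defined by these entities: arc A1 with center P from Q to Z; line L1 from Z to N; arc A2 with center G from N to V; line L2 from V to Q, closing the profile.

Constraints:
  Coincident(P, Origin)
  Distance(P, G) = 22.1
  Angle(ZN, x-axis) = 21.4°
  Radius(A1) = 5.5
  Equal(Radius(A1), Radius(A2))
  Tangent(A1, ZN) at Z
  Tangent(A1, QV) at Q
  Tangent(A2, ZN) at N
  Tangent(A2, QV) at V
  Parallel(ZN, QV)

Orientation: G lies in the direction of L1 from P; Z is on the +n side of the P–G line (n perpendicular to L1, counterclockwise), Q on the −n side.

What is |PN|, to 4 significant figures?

22.77

The slot axis is L1's direction at 21.4°, so u = (cos 21.4°, sin 21.4°) = (0.9311, 0.3649) and n = (−sin 21.4°, cos 21.4°) = (-0.3649, 0.9311). P is at the origin and G lies 22.1 along u from P, so G = 22.1·u = (20.58, 8.064). Tangency of A1 to both parallel lines with radius 5.5 puts Z and Q at P ± 5.5·n: Z = (-2.007, 5.121), Q = (2.007, -5.121). Equal radii place N and V the same way about G: N = G + 5.5·n = (18.57, 13.18), V = G − 5.5·n = (22.58, 2.943). Then |PN| = |N − P| = 22.77.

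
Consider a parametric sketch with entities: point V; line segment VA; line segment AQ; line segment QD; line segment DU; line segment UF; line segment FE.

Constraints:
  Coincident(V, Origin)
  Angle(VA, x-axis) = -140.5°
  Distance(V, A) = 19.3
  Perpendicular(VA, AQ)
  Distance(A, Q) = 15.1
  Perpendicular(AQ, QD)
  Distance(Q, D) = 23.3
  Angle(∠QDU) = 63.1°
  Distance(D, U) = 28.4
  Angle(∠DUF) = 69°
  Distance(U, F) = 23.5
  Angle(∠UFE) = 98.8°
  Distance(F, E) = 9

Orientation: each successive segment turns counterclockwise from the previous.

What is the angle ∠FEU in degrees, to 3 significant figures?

61.5°

V is at the origin; VA runs at -140.5° with length 19.3, so A = (-14.9, -12.3). The perpendicularity gives AQ at right angles to VA, so AQ runs at -50.5°; with |AQ| = 15.1, Q = (-5.29, -23.9). The perpendicularity gives QD at right angles to AQ, so QD runs at 39.5°; with |QD| = 23.3, D = (12.7, -9.11). ∠QDU = 63.1° gives DU at 156° from the x-axis; with |DU| = 28.4, U = (-13.3, 2.26). ∠DUF = 69.0° gives UF at -92.6° from the x-axis; with |UF| = 23.5, F = (-14.4, -21.2). ∠UFE = 98.8° gives FE at -11.4° from the x-axis; with |FE| = 9.0, E = (-5.58, -23.0). Then cos ∠FEU = EF·EU / (|EF||EU|), giving 61.5°.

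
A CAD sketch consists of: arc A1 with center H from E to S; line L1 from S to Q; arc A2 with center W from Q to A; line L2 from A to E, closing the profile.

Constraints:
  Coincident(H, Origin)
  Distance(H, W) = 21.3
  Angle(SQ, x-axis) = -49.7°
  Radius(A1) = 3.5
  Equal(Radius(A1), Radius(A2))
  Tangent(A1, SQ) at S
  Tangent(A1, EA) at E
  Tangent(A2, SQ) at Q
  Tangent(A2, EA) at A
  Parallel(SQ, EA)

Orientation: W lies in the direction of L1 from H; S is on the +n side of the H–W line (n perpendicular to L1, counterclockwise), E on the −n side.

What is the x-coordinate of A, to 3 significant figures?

11.1

The slot axis is L1's direction at -49.7°, so u = (cos -49.7°, sin -49.7°) = (0.647, -0.763) and n = (−sin -49.7°, cos -49.7°) = (0.763, 0.647). H is at the origin and W lies 21.3 along u from H, so W = 21.3·u = (13.8, -16.2). Tangency of A1 to both parallel lines with radius 3.5 puts S and E at H ± 3.5·n: S = (2.67, 2.26), E = (-2.67, -2.26). Equal radii place Q and A the same way about W: Q = W + 3.5·n = (16.4, -14.0), A = W − 3.5·n = (11.1, -18.5). So A.x = 11.1.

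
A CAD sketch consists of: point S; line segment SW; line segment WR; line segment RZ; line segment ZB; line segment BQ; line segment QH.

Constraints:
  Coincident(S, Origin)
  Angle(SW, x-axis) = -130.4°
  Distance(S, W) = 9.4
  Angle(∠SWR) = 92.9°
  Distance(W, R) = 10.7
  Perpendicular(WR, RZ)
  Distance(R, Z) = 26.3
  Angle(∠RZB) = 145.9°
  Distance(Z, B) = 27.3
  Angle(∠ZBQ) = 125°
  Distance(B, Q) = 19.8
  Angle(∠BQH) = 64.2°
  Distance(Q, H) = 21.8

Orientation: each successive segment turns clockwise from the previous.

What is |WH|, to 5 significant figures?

33.147

S is at the origin; SW runs at -130.4° with length 9.4, so W = (-6.0923, -7.1585). ∠SWR = 92.9° gives WR at 142.50° from the x-axis; with |WR| = 10.7, R = (-14.581, -0.64471). The perpendicularity gives RZ at right angles to WR, so RZ runs at 52.500°; with |RZ| = 26.3, Z = (1.4292, 20.220). ∠RZB = 145.9° gives ZB at 18.400° from the x-axis; with |ZB| = 27.3, B = (27.334, 28.838). ∠ZBQ = 125.0° gives BQ at -36.600° from the x-axis; with |BQ| = 19.8, Q = (43.229, 17.032). ∠BQH = 64.2° gives QH at -152.40° from the x-axis; with |QH| = 21.8, H = (23.910, 6.9326). Then |WH| = |H − W| = 33.147.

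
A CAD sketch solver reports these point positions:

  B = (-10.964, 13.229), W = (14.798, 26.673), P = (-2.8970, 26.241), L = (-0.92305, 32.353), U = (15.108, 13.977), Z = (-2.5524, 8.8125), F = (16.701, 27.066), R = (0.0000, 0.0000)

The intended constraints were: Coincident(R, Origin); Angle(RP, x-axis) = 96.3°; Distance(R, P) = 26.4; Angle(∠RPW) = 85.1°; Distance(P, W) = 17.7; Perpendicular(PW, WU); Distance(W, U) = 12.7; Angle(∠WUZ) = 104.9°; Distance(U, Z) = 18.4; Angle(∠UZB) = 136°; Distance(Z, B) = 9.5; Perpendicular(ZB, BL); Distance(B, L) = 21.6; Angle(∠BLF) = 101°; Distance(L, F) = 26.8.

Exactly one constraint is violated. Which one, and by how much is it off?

Distance(L, F) = 26.8 — off by 8.40.

R = (0.00, 0.00) ✓; RP at 96.30° ✓; |RP| = 26.40 ✓; ∠RPW = 85.10° ✓; |PW| = 17.70 ✓; ∠(PW, WU) = 90.00° ✓; |WU| = 12.70 ✓; ∠WUZ = 104.9° ✓; |UZ| = 18.40 ✓; ∠UZB = 136.0° ✓; |ZB| = 9.501 ✓; ∠(ZB, BL) = 90.00° ✓; |BL| = 21.60 ✓; ∠BLF = 101.0° ✓; |LF| = 18.40 ✗.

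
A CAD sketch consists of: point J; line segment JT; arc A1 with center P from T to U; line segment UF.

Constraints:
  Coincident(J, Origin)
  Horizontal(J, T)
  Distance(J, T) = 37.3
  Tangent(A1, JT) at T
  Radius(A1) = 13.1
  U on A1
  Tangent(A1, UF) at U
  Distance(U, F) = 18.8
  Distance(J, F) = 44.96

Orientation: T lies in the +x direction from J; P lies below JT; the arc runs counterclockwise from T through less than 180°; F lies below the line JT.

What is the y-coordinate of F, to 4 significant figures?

-34.43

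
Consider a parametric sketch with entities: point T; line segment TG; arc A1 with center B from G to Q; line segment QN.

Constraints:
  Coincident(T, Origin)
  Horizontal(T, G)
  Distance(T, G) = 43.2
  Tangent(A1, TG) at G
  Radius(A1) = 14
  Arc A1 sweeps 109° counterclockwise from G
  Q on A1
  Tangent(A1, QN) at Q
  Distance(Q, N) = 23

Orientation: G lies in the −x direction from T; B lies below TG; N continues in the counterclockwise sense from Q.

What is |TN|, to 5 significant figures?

63.407

T is at the origin; T and G share the same y with |TG| = 43.2 and G on the −x side, so G = (-43.200, 0.0000). The tangent condition forces BG to be normal to TG, so B = G + (0, -14) = (-43.200, -14.000). On A1, G sits at bearing 90° from B; a 109° counterclockwise sweep puts Q at bearing 199°, so Q = B + 14.0·(cos 199°, sin 199°) = (-56.437, -18.558). Tangency of A1 to QN means the radius BQ is perpendicular to QN, so QN runs along (−sin 199°, cos 199°); with |QN| = 23.0, N = (-48.949, -40.305). Then |TN| = |N − T| = 63.407.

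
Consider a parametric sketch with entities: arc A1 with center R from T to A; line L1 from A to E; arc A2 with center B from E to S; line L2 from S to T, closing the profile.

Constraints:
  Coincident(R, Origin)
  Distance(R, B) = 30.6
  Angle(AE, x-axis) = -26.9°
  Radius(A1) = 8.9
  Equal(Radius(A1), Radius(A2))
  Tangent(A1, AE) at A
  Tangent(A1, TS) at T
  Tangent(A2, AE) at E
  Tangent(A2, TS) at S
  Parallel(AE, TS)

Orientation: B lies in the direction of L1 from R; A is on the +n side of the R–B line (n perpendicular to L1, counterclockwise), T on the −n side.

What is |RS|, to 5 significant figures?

31.868

The slot axis is L1's direction at -26.9°, so u = (cos -26.9°, sin -26.9°) = (0.89180, -0.45243) and n = (−sin -26.9°, cos -26.9°) = (0.45243, 0.89180). R is at the origin and B lies 30.6 along u from R, so B = 30.6·u = (27.289, -13.845). Tangency of A1 to both parallel lines with radius 8.9 puts A and T at R ± 8.9·n: A = (4.0267, 7.9370), T = (-4.0267, -7.9370). Equal radii place E and S the same way about B: E = B + 8.9·n = (31.316, -5.9075), S = B − 8.9·n = (23.262, -21.782). Then |RS| = |S − R| = 31.868.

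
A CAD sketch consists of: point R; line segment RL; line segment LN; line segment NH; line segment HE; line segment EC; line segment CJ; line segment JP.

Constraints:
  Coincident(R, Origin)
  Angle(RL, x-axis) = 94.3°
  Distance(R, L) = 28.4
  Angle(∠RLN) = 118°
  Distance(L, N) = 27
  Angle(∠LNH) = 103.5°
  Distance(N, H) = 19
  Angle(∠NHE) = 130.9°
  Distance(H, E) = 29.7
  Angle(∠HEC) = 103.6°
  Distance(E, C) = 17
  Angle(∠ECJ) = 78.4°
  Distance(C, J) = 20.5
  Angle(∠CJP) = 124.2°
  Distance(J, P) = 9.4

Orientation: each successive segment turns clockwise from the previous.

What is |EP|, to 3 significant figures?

24.1

∠ECJ = 78.4° gives CJ at 88.7° from the x-axis; with |CJ| = 20.5, J = (16.3, 17.3). ∠CJP = 124.2° gives JP at 32.9° from the x-axis; with |JP| = 9.4, P = (24.2, 22.4). Then |EP| = |P − E| = 24.1.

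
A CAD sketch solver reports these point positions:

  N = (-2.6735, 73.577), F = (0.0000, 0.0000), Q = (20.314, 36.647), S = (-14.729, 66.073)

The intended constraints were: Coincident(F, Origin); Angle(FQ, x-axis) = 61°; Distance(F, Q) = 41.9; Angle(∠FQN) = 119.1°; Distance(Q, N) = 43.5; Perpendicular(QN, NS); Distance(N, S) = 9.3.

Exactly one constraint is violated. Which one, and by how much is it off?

Distance(N, S) = 9.3 — off by 4.90.

F = (0.00, 0.00) ✓; FQ at 61.00° ✓; |FQ| = 41.90 ✓; ∠FQN = 119.1° ✓; |QN| = 43.50 ✓; ∠(QN, NS) = 90.00° ✓; |NS| = 14.20 ✗.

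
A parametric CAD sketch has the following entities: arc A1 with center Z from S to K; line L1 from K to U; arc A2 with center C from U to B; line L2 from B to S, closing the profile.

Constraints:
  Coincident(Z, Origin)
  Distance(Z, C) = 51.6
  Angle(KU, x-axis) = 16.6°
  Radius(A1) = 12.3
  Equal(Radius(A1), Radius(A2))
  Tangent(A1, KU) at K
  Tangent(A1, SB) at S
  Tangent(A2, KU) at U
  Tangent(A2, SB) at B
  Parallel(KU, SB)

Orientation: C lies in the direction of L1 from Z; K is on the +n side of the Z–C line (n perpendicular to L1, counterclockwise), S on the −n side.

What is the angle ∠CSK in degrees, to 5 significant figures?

76.592°

The slot axis is L1's direction at 16.6°, so u = (cos 16.6°, sin 16.6°) = (0.95832, 0.28569) and n = (−sin 16.6°, cos 16.6°) = (-0.28569, 0.95832). Z is at the origin and C lies 51.6 along u from Z, so C = 51.6·u = (49.449, 14.742). Tangency of A1 to both parallel lines with radius 12.3 puts K and S at Z ± 12.3·n: K = (-3.5140, 11.787), S = (3.5140, -11.787). Then cos ∠CSK = SC·SK / (|SC||SK|), giving 76.592°.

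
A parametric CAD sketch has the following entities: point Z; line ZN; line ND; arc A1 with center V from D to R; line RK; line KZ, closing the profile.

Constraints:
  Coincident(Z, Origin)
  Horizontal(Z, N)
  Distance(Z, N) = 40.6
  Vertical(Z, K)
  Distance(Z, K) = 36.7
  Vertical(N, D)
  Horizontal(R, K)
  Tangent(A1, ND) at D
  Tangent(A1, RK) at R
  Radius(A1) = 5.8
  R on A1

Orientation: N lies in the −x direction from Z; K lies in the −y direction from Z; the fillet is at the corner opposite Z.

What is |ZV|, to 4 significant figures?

46.54

Z and K share the same x with |ZK| = 36.7 and K on the −y side, so K = (0.000, -36.70). The virtual corner opposite Z is at (-40.60, -36.70). Tangency of A1 to ND means the radius VD is perpendicular to ND and A1 meets RK tangentially, so VR is at right angles to RK, with radius 5.8, so the center V sits 5.8 in from both sides at V = (-34.80, -30.90). Then |ZV| = |V − Z| = 46.54.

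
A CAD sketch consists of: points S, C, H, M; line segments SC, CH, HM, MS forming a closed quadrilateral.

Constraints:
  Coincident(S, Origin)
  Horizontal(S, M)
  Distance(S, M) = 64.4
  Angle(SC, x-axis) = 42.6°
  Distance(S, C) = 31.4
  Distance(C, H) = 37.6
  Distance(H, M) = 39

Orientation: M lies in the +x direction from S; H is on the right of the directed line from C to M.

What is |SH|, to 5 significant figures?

32.900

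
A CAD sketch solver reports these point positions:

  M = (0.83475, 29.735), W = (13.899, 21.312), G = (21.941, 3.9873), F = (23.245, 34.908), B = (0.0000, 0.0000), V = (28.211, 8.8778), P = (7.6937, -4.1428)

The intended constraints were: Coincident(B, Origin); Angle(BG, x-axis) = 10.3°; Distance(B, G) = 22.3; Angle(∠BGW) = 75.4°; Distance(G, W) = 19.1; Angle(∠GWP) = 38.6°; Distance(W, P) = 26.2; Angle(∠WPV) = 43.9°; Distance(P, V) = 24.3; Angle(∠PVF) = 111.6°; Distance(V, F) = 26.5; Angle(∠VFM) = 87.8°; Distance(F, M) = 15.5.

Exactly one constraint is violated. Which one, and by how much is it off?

Distance(F, M) = 15.5 — off by 7.50.

B = (0.00, 0.00) ✓; BG at 10.30° ✓; |BG| = 22.30 ✓; ∠BGW = 75.40° ✓; |GW| = 19.10 ✓; ∠GWP = 38.60° ✓; |WP| = 26.20 ✓; ∠WPV = 43.90° ✓; |PV| = 24.30 ✓; ∠PVF = 111.6° ✓; |VF| = 26.50 ✓; ∠VFM = 87.80° ✓; |FM| = 23.00 ✗.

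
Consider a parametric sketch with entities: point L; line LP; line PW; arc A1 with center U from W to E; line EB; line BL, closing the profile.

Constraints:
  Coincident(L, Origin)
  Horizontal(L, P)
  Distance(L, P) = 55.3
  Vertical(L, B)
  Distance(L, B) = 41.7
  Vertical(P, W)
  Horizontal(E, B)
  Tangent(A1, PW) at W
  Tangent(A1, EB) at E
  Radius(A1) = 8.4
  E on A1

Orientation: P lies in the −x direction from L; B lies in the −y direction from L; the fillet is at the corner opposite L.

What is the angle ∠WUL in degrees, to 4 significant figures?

144.6°

L is at the origin; LP is horizontal with |LP| = 55.3 and P on the −x side, so P = (-55.30, 0.000). LB is vertical with |LB| = 41.7 and B on the −y side, so B = (0.000, -41.70). The virtual corner opposite L is at (-55.30, -41.70). A1 meets PW tangentially, so UW is at right angles to PW and the tangent condition forces UE to be normal to EB, with radius 8.4, so the center U sits 8.4 in from both sides at U = (-46.90, -33.30). That places the tangent points at W = (-55.30, -33.30) on PW and E = (-46.90, -41.70) on EB. Then cos ∠WUL = UW·UL / (|UW||UL|), giving 144.6°.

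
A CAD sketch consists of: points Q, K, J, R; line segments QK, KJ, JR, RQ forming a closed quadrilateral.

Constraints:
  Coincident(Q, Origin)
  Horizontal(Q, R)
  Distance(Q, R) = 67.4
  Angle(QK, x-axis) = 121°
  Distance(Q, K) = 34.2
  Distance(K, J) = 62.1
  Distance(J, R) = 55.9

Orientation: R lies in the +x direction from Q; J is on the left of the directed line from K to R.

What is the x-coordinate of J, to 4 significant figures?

41.16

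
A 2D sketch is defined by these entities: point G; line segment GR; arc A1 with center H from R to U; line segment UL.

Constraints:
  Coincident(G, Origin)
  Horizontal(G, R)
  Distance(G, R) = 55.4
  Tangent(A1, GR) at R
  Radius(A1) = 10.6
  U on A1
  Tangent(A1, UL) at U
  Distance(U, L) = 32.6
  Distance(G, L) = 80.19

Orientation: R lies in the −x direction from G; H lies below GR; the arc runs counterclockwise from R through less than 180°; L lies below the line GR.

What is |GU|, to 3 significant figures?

66.7

Checks: |HU| = 10.60 ✓; ∠(HU, UL) = 90.00° ✓; |UL| = 32.60 ✓; |GL| = 80.19 ✓.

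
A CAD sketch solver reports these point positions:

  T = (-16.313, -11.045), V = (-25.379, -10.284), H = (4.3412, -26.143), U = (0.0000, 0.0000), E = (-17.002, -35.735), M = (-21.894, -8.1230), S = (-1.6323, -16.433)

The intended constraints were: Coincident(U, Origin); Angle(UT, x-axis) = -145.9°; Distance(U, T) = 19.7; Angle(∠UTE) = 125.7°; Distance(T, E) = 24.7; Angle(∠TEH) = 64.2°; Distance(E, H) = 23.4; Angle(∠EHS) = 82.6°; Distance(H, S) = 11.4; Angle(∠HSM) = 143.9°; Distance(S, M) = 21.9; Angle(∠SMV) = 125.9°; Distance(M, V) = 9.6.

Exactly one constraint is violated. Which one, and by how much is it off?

Distance(M, V) = 9.6 — off by 5.50.

U = (0.00, 0.00) ✓; UT at -145.9° ✓; |UT| = 19.70 ✓; ∠UTE = 125.7° ✓; |TE| = 24.70 ✓; ∠TEH = 64.20° ✓; |EH| = 23.40 ✓; ∠EHS = 82.60° ✓; |HS| = 11.40 ✓; ∠HSM = 143.9° ✓; |SM| = 21.90 ✓; ∠SMV = 125.9° ✓; |MV| = 4.101 ✗.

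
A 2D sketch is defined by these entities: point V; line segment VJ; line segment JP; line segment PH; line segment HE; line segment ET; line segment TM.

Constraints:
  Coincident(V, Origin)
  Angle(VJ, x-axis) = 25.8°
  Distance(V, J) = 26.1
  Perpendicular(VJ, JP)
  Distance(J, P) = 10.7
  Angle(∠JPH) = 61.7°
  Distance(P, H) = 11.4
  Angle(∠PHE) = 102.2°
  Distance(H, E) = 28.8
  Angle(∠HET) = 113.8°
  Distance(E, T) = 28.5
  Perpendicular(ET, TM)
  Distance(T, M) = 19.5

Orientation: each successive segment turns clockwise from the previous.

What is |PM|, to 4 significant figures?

33.74

∠HET = 113.8° gives ET at 33.50° from the x-axis; with |ET| = 28.5, T = (35.68, 46.34). ET ⟂ TM, so TM runs at -56.50°; with |TM| = 19.5, M = (46.44, 30.08). Then |PM| = |M − P| = 33.74.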